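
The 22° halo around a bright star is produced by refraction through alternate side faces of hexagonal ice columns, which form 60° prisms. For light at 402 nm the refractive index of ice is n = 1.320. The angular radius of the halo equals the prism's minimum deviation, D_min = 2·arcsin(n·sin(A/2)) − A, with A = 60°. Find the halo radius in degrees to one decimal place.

n·sin(A/2) = 1.320 × sin 30° = 1.320 × 0.5000 = 0.6600.
D_min = 2·arcsin(0.6600) − 60° = 2 × 41.300° − 60° = 22.600°.

22.6°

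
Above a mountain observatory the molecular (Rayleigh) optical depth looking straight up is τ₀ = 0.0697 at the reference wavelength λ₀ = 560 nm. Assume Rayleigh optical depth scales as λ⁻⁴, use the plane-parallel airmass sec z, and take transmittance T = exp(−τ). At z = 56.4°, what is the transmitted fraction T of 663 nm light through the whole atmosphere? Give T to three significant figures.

sec 56.4° = 1.8070.
τ = 0.0697 × (560/663)⁴ × 1.8070 = 0.0697 × 0.5090 × 1.8070 = 0.0641.
T = exp(−0.0641) = 0.9379.

0.938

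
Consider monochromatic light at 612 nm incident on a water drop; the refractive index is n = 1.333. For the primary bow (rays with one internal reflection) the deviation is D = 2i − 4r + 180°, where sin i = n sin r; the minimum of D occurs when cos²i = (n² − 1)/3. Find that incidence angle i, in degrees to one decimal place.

cos²i = (1.333² − 1)/3 = (1.77689 − 1)/3 = 0.25896.
cos i = 0.50888, so i = 59.410°.

59.4°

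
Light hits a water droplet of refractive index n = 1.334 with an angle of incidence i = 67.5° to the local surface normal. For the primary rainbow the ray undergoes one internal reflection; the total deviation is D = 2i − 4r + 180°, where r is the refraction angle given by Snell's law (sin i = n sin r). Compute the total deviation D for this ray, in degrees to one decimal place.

sin r = sin 67.5° / 1.334 = 0.9239/1.334 = 0.6926; r = 43.83°.
D = 2·67.5° − 4·43.83° + 180° = 135.00° − 175.33° + 180° = 139.67°.

139.7°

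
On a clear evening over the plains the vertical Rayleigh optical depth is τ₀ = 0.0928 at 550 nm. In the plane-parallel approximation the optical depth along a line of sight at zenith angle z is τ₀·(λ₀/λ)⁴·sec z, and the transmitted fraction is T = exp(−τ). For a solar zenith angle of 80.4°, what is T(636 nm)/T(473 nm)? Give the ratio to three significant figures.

2.03

Airmass: sec 80.4° = 5.9963.
τ(636 nm) = 0.0928 × (550/636)⁴ × 5.9963 = 0.0928 × 0.5593 × 5.9963 = 0.3112.
τ(473 nm) = 0.0928 × (550/473)⁴ × 5.9963 = 0.0928 × 1.8281 × 5.9963 = 1.0173.
T(636)/T(473) = exp(τ_B − τ_A) = exp(0.7061) = 2.0260.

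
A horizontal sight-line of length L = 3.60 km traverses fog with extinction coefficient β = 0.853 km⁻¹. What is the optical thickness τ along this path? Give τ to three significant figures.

τ = β·L = 0.853 × 3.60 = 3.0708.

3.07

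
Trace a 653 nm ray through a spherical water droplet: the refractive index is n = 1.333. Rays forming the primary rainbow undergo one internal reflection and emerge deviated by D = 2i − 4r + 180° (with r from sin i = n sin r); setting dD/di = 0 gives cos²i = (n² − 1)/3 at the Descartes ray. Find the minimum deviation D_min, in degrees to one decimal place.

cos²i = (1.77689 − 1)/3 = 0.25896; i = arccos(0.50888) = 59.410°.
sin r = sin 59.410°/1.333 = 0.64579; r = 40.225°.
D_min = 2·59.410° − 4·40.225° + 180° = 137.922°.

137.9°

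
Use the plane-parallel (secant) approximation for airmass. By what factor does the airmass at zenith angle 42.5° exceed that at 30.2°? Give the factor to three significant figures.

X(42.5°)/X(30.2°) = sec 42.5° / sec 30.2° = cos 30.2° / cos 42.5° = 0.8643/0.7373 = 1.1723.

1.17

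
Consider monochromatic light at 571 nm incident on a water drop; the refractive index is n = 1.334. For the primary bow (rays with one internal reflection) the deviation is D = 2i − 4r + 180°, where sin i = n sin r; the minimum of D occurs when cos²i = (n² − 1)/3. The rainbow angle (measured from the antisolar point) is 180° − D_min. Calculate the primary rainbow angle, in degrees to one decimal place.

41.9°

cos²i = (1.77956 − 1)/3 = 0.25985; i = arccos(0.50976) = 59.352°.
sin r = sin 59.352°/1.334 = 0.64492; r = 40.159°.
D_min = 2·59.352° − 4·40.159° + 180° = 138.067°.
Rainbow angle = 180° − D_min = 41.933°.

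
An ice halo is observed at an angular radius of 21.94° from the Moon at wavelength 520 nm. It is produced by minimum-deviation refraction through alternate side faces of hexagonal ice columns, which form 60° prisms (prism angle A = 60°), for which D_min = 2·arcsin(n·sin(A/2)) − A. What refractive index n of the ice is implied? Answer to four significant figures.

1.311

Rearranging: n = sin((D_min + A)/2) / sin(A/2).
(D_min + A)/2 = (21.94° + 60°)/2 = 40.970°.
n = sin 40.970° / sin 30° = 0.6557 / 0.5000 = 1.3113.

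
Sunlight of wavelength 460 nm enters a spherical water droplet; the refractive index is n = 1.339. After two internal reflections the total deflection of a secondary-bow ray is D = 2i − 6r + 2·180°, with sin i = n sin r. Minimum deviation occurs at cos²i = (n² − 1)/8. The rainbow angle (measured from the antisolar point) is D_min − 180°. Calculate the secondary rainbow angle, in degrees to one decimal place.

52.5°

cos²i = (1.79292 − 1)/8 = 0.09912; i = arccos(0.31483) = 71.650°.
sin r = sin 71.650°/1.339 = 0.70885; r = 45.141°.
D_min = 2·71.650° − 6·45.141° + 360° = 232.451°.
Rainbow angle = D_min − 180° = 52.451°.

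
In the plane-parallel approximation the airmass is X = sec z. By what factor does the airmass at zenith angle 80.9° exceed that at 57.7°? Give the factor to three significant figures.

3.38

X(80.9°)/X(57.7°) = sec 80.9° / sec 57.7° = cos 57.7° / cos 80.9° = 0.5344/0.1582 = 3.3786.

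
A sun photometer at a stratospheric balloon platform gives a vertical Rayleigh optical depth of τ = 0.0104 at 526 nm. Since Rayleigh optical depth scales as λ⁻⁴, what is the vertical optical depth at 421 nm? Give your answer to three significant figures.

0.0253

τ(421 nm) = τ(526 nm) × (526/421)⁴ = 0.0104 × (1.2494)⁴ = 0.0104 × 2.4368 = 0.0253.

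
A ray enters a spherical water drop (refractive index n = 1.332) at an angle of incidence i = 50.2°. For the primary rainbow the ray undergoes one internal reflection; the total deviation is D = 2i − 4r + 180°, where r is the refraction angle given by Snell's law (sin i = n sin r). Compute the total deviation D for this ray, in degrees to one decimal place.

139.5°

sin r = sin 50.2° / 1.332 = 0.7683/1.332 = 0.5768; r = 35.23°.
D = 2·50.2° − 4·35.23° + 180° = 100.40° − 140.90° + 180° = 139.50°.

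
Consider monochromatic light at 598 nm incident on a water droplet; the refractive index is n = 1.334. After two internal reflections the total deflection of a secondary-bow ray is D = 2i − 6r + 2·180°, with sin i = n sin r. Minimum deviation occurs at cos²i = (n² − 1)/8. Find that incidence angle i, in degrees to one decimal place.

cos²i = (1.334² − 1)/8 = (1.77956 − 1)/8 = 0.09744.
cos i = 0.31216, so i = 71.810°.

71.8°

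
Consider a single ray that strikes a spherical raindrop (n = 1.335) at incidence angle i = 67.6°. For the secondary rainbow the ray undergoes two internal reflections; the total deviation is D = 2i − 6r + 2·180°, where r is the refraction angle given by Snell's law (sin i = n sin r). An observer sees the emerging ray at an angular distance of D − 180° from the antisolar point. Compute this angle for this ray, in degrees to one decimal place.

sin r = sin 67.6° / 1.335 = 0.9245/1.335 = 0.6925; r = 43.83°.
D = 2·67.6° − 6·43.83° + 2·180° = 135.20° − 262.99° + 360° = 232.21°.
Angle from antisolar point = D − 180° = 52.21°.

52.2°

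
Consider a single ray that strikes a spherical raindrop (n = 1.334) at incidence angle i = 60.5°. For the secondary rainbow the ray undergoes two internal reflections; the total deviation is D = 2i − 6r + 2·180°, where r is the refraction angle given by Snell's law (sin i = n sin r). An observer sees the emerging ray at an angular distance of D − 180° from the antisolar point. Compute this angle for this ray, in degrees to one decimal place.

56.6°

sin r = sin 60.5° / 1.334 = 0.8704/1.334 = 0.6524; r = 40.73°.
D = 2·60.5° − 6·40.73° + 2·180° = 121.00° − 244.36° + 360° = 236.64°.
Angle from antisolar point = D − 180° = 56.64°.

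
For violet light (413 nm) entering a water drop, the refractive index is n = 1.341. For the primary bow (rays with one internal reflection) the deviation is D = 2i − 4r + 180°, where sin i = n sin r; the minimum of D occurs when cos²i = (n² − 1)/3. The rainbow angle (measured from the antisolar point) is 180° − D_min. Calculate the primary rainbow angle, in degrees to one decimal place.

cos²i = (1.79828 − 1)/3 = 0.26609; i = arccos(0.51584) = 58.946°.
sin r = sin 58.946°/1.341 = 0.63884; r = 39.705°.
D_min = 2·58.946° − 4·39.705° + 180° = 139.071°.
Rainbow angle = 180° − D_min = 40.929°.

40.9°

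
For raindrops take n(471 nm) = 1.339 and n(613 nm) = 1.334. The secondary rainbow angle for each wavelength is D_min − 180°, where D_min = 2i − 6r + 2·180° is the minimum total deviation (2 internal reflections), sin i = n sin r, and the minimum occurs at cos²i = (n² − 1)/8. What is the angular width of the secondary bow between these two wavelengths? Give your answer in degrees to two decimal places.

1.30°

At 471 nm (n = 1.339): cos²i = 0.09912 → i = 71.650°, r = 45.141°, D_min = 232.451°, rainbow angle = 52.451°.
At 613 nm (n = 1.334): cos²i = 0.09744 → i = 71.810°, r = 45.411°, D_min = 231.153°, rainbow angle = 51.153°.
Angular width = |52.451° − 51.153°| = 1.299°.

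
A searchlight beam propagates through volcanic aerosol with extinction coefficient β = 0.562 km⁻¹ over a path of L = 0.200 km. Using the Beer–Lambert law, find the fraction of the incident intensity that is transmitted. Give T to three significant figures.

0.894

τ = β·L = 0.562 × 0.200 = 0.1124.
T = exp(−0.1124) = 0.8937.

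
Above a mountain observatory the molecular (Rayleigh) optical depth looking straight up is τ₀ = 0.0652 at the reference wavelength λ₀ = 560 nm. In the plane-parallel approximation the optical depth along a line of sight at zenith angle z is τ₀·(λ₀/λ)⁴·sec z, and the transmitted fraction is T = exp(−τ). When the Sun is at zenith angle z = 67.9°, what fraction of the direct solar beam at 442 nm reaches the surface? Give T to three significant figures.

sec 67.9° = 2.6580.
τ = 0.0652 × (560/442)⁴ × 2.6580 = 0.0652 × 2.5767 × 2.6580 = 0.4465.
T = exp(−0.4465) = 0.6398.

0.640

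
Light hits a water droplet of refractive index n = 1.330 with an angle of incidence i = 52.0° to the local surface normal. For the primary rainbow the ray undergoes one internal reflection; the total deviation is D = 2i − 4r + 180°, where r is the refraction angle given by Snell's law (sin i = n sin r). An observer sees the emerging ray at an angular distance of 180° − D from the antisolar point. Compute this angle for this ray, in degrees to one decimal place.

41.3°

sin r = sin 52.0° / 1.330 = 0.7880/1.330 = 0.5925; r = 36.33°.
D = 2·52.0° − 4·36.33° + 180° = 104.00° − 145.34° + 180° = 138.66°.
Angle from antisolar point = 180° − D = 41.34°.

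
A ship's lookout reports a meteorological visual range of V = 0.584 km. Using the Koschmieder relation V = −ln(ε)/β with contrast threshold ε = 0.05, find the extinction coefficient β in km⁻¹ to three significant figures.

5.13 km⁻¹

β = −ln(0.05) / V = 2.996 / 0.584 = 5.1297 km⁻¹.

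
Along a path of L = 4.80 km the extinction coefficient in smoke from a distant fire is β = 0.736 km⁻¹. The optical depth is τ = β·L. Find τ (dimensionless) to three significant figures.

3.53

τ = β·L = 0.736 × 4.80 = 3.5328.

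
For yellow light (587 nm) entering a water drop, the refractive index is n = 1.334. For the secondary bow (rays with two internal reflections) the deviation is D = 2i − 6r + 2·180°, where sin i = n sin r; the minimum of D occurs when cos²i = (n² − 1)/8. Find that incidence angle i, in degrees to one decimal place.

71.8°

cos²i = (1.334² − 1)/8 = (1.77956 − 1)/8 = 0.09744.
cos i = 0.31216, so i = 71.810°.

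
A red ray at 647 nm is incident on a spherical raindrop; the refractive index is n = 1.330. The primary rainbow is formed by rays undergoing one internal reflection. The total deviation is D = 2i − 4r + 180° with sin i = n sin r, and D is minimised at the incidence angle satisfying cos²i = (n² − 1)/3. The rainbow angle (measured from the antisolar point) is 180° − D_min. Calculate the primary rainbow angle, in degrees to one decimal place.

cos²i = (1.76890 − 1)/3 = 0.25630; i = arccos(0.50626) = 59.585°.
sin r = sin 59.585°/1.330 = 0.64841; r = 40.422°.
D_min = 2·59.585° − 4·40.422° + 180° = 137.484°.
Rainbow angle = 180° − D_min = 42.516°.

42.5°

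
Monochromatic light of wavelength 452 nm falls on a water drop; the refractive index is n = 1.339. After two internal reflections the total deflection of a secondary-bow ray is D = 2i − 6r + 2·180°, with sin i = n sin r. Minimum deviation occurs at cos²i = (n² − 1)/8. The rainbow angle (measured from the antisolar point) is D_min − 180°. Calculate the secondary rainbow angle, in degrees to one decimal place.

cos²i = (1.79292 − 1)/8 = 0.09912; i = arccos(0.31483) = 71.650°.
sin r = sin 71.650°/1.339 = 0.70885; r = 45.141°.
D_min = 2·71.650° − 6·45.141° + 360° = 232.451°.
Rainbow angle = D_min − 180° = 52.451°.

52.5°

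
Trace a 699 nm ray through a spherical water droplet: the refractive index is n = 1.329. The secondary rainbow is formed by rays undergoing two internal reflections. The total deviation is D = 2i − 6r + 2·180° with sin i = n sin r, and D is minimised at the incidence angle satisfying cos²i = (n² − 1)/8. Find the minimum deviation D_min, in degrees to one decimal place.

229.8°

cos²i = (1.76624 − 1)/8 = 0.09578; i = arccos(0.30948) = 71.972°.
sin r = sin 71.972°/1.329 = 0.71550; r = 45.685°.
D_min = 2·71.972° − 6·45.685° + 360° = 229.837°.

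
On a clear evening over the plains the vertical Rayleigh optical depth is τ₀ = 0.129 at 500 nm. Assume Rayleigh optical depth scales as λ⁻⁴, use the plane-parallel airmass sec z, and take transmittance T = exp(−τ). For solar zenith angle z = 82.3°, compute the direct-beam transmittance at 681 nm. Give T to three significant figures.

sec 82.3° = 7.4635.
τ = 0.129 × (500/681)⁴ × 7.4635 = 0.129 × 0.2906 × 7.4635 = 0.2798.
T = exp(−0.2798) = 0.7559.

0.756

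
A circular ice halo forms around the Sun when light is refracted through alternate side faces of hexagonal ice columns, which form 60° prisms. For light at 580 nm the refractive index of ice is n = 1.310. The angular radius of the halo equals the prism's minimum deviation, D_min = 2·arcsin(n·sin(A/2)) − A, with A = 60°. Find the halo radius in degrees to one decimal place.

n·sin(A/2) = 1.310 × sin 30° = 1.310 × 0.5000 = 0.6550.
D_min = 2·arcsin(0.6550) − 60° = 2 × 40.920° − 60° = 21.839°.

21.8°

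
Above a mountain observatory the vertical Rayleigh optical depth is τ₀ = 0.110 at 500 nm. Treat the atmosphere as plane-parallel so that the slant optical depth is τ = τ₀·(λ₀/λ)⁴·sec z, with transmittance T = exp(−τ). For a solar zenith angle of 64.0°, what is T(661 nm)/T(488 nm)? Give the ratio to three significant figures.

Airmass: sec 64.0° = 2.2812.
τ(661 nm) = 0.110 × (500/661)⁴ × 2.2812 = 0.110 × 0.3274 × 2.2812 = 0.0822.
τ(488 nm) = 0.110 × (500/488)⁴ × 2.2812 = 0.110 × 1.1020 × 2.2812 = 0.2765.
T(661)/T(488) = exp(τ_B − τ_A) = exp(0.1944) = 1.2146.

1.21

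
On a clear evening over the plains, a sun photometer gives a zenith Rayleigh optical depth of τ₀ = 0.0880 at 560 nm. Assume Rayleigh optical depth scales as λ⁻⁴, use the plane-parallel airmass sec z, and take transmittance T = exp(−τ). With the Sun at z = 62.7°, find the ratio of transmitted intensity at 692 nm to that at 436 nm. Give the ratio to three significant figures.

1.55

Airmass: sec 62.7° = 2.1803.
τ(692 nm) = 0.0880 × (560/692)⁴ × 2.1803 = 0.0880 × 0.4289 × 2.1803 = 0.0823.
τ(436 nm) = 0.0880 × (560/436)⁴ × 2.1803 = 0.0880 × 2.7215 × 2.1803 = 0.5222.
T(692)/T(436) = exp(τ_B − τ_A) = exp(0.4399) = 1.5525.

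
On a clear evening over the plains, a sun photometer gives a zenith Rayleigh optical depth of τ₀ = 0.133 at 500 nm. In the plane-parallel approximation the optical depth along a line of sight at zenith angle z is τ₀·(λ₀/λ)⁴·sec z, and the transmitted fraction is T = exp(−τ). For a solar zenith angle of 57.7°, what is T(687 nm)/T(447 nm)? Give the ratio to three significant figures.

1.38

Airmass: sec 57.7° = 1.8714.
τ(687 nm) = 0.133 × (500/687)⁴ × 1.8714 = 0.133 × 0.2806 × 1.8714 = 0.0698.
τ(447 nm) = 0.133 × (500/447)⁴ × 1.8714 = 0.133 × 1.5655 × 1.8714 = 0.3896.
T(687)/T(447) = exp(τ_B − τ_A) = exp(0.3198) = 1.3769.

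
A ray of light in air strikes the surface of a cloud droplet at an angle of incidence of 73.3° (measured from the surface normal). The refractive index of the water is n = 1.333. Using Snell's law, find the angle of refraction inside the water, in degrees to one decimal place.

Snell: sin θ_r = sin θ_i / n = sin 73.3° / 1.333 = 0.9578 / 1.333 = 0.7185.
θ_r = arcsin(0.7185) = 45.93°.

45.9°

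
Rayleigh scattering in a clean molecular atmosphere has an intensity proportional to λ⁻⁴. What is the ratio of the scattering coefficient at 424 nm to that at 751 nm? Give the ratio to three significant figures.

Rayleigh scattering ∝ λ⁻⁴, so the ratio of coefficients is the inverse fourth power of the wavelength ratio.
σ(424)/σ(751) = (751/424)⁴ = (1.7712)⁴ = 9.842.

9.84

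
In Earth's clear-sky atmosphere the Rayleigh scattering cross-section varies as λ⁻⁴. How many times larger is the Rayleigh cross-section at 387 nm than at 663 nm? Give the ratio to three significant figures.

8.61

Rayleigh scattering ∝ λ⁻⁴, so the ratio of coefficients is the inverse fourth power of the wavelength ratio.
σ(387)/σ(663) = (663/387)⁴ = (1.7132)⁴ = 8.614.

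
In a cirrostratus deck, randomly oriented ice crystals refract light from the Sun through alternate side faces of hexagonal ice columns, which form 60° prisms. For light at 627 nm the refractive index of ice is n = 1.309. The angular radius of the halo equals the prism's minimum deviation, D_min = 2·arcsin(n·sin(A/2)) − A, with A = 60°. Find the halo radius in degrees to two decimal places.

21.76°

n·sin(A/2) = 1.309 × sin 30° = 1.309 × 0.5000 = 0.6545.
D_min = 2·arcsin(0.6545) − 60° = 2 × 40.882° − 60° = 21.763°.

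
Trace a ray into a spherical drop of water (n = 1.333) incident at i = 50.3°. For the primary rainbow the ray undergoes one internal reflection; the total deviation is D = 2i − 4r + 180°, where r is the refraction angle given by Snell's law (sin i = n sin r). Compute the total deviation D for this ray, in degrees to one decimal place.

sin r = sin 50.3° / 1.333 = 0.7694/1.333 = 0.5772; r = 35.25°.
D = 2·50.3° − 4·35.25° + 180° = 100.60° − 141.01° + 180° = 139.59°.

139.6°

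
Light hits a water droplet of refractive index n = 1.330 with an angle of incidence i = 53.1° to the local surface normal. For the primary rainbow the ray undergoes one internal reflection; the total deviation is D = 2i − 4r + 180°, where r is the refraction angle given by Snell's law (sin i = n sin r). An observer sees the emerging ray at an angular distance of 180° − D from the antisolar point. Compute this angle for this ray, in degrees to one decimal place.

sin r = sin 53.1° / 1.330 = 0.7997/1.330 = 0.6013; r = 36.96°.
D = 2·53.1° − 4·36.96° + 180° = 106.20° − 147.84° + 180° = 138.36°.
Angle from antisolar point = 180° − D = 41.64°.

41.6°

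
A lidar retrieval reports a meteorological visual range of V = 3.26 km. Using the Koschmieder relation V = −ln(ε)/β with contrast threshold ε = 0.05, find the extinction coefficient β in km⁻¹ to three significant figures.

β = −ln(0.05) / V = 2.996 / 3.26 = 0.9189 km⁻¹.

0.919 km⁻¹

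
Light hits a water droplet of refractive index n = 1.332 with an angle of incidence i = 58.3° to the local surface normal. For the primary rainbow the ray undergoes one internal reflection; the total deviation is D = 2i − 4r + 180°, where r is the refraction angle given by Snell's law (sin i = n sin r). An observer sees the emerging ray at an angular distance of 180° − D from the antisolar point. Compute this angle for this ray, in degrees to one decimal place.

42.2°

sin r = sin 58.3° / 1.332 = 0.8508/1.332 = 0.6387; r = 39.70°.
D = 2·58.3° − 4·39.70° + 180° = 116.60° − 158.79° + 180° = 137.81°.
Angle from antisolar point = 180° − D = 42.19°.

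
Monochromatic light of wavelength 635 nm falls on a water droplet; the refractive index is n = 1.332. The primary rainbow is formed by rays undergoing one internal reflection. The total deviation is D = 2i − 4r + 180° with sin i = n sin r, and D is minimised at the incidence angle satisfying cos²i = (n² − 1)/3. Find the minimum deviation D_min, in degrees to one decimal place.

cos²i = (1.77422 − 1)/3 = 0.25807; i = arccos(0.50801) = 59.469°.
sin r = sin 59.469°/1.332 = 0.64666; r = 40.290°.
D_min = 2·59.469° − 4·40.290° + 180° = 137.776°.

137.8°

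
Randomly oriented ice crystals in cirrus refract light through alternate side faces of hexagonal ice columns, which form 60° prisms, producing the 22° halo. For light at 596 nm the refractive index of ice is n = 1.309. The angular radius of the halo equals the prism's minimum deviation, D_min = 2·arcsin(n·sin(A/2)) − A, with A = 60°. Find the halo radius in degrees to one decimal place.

21.8°

n·sin(A/2) = 1.309 × sin 30° = 1.309 × 0.5000 = 0.6545.
D_min = 2·arcsin(0.6545) − 60° = 2 × 40.882° − 60° = 21.763°.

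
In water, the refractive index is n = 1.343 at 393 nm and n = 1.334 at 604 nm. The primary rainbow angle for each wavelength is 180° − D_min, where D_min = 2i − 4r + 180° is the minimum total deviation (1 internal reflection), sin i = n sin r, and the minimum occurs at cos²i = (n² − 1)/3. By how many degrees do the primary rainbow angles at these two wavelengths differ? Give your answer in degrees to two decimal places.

At 393 nm (n = 1.343): cos²i = 0.26788 → i = 58.830°, r = 39.577°, D_min = 139.354°, rainbow angle = 40.646°.
At 604 nm (n = 1.334): cos²i = 0.25985 → i = 59.352°, r = 40.159°, D_min = 138.067°, rainbow angle = 41.933°.
Angular width = |40.646° − 41.933°| = 1.287°.

1.29°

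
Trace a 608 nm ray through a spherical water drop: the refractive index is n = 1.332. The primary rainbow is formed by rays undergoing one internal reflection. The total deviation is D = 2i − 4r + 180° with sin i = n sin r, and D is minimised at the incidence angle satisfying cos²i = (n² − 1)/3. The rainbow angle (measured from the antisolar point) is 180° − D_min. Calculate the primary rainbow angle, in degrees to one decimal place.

cos²i = (1.77422 − 1)/3 = 0.25807; i = arccos(0.50801) = 59.469°.
sin r = sin 59.469°/1.332 = 0.64666; r = 40.290°.
D_min = 2·59.469° − 4·40.290° + 180° = 137.776°.
Rainbow angle = 180° − D_min = 42.224°.

42.2°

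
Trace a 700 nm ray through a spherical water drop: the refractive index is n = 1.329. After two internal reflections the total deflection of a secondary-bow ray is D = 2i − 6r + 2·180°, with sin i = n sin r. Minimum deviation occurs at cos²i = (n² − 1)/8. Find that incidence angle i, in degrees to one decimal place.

72.0°

cos²i = (1.329² − 1)/8 = (1.76624 − 1)/8 = 0.09578.
cos i = 0.30948, so i = 71.972°.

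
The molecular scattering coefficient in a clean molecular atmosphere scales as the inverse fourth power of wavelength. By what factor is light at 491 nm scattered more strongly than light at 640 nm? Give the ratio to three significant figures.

Rayleigh scattering ∝ λ⁻⁴, so the ratio of coefficients is the inverse fourth power of the wavelength ratio.
σ(491)/σ(640) = (640/491)⁴ = (1.3035)⁴ = 2.887.

2.89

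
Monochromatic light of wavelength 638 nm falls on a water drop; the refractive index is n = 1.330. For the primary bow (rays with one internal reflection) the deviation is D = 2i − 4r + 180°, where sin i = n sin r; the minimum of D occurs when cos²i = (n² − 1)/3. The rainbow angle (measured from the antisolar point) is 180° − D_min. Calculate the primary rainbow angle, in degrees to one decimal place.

42.5°

cos²i = (1.76890 − 1)/3 = 0.25630; i = arccos(0.50626) = 59.585°.
sin r = sin 59.585°/1.330 = 0.64841; r = 40.422°.
D_min = 2·59.585° − 4·40.422° + 180° = 137.484°.
Rainbow angle = 180° − D_min = 42.516°.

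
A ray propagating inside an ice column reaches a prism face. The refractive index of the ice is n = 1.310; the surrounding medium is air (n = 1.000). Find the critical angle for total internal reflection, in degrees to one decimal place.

49.8°

sin θ_c = n_air / n = 1.000 / 1.310 = 0.7634.
θ_c = arcsin(0.7634) = 49.76°.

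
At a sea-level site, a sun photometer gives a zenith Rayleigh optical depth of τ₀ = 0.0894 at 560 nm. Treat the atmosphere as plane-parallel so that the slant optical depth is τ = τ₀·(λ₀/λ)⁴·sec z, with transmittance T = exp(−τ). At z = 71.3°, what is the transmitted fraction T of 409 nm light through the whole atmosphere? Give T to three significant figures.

sec 71.3° = 3.1190.
τ = 0.0894 × (560/409)⁴ × 3.1190 = 0.0894 × 3.5145 × 3.1190 = 0.9800.
T = exp(−0.9800) = 0.3753.

0.375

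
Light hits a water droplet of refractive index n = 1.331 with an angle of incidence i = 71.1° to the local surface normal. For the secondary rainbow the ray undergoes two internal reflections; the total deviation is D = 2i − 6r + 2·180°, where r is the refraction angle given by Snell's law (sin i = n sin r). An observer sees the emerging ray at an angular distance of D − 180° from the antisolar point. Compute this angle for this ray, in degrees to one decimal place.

50.4°

sin r = sin 71.1° / 1.331 = 0.9461/1.331 = 0.7108; r = 45.30°.
D = 2·71.1° − 6·45.30° + 2·180° = 142.20° − 271.80° + 360° = 230.40°.
Angle from antisolar point = D − 180° = 50.40°.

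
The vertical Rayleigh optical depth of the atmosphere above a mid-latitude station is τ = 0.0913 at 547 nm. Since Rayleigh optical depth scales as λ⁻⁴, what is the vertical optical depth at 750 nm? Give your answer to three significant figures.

0.0258

τ(750 nm) = τ(547 nm) × (547/750)⁴ = 0.0913 × (0.7293)⁴ = 0.0913 × 0.2829 = 0.0258.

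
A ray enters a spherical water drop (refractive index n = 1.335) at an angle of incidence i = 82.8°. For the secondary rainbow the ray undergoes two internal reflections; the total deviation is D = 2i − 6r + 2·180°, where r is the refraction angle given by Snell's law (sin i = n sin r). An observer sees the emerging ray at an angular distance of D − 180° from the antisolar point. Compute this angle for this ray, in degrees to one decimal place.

57.6°

sin r = sin 82.8° / 1.335 = 0.9921/1.335 = 0.7432; r = 48.00°.
D = 2·82.8° − 6·48.00° + 2·180° = 165.60° − 288.01° + 360° = 237.59°.
Angle from antisolar point = D − 180° = 57.59°.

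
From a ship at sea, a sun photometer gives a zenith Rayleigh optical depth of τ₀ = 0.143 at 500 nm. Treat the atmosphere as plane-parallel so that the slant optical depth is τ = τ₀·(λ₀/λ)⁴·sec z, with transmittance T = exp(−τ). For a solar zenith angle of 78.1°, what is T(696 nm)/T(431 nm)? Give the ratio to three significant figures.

Airmass: sec 78.1° = 4.8496.
τ(696 nm) = 0.143 × (500/696)⁴ × 4.8496 = 0.143 × 0.2663 × 4.8496 = 0.1847.
τ(431 nm) = 0.143 × (500/431)⁴ × 4.8496 = 0.143 × 1.8112 × 4.8496 = 1.2561.
T(696)/T(431) = exp(τ_B − τ_A) = exp(1.0714) = 2.9193.

2.92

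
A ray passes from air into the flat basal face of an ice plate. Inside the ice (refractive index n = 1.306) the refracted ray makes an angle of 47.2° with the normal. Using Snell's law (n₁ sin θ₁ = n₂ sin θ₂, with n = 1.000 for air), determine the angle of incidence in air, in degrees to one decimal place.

73.4°

Snell: sin θ_i = n · sin θ_r = 1.306 × sin 47.2° = 1.306 × 0.7337 = 0.9583.
θ_i = arcsin(0.9583) = 73.39°.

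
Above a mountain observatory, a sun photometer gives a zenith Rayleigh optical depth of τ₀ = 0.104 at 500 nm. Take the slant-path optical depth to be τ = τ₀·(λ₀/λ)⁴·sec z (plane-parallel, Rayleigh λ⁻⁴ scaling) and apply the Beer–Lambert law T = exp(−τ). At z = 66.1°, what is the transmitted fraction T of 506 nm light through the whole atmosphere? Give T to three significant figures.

0.783

sec 66.1° = 2.4683.
τ = 0.104 × (500/506)⁴ × 2.4683 = 0.104 × 0.9534 × 2.4683 = 0.2447.
T = exp(−0.2447) = 0.7829.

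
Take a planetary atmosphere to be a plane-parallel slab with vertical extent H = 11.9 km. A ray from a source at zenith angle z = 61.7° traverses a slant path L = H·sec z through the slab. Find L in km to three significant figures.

sec z = 1/cos 61.7° = 2.1093.
L = 11.9 × 2.1093 = 25.101 km.

25.1 km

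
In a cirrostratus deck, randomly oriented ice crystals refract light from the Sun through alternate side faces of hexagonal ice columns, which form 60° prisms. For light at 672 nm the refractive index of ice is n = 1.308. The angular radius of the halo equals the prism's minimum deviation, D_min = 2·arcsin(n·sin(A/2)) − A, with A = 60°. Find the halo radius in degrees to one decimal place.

21.7°

n·sin(A/2) = 1.308 × sin 30° = 1.308 × 0.5000 = 0.6540.
D_min = 2·arcsin(0.6540) − 60° = 2 × 40.844° − 60° = 21.688°.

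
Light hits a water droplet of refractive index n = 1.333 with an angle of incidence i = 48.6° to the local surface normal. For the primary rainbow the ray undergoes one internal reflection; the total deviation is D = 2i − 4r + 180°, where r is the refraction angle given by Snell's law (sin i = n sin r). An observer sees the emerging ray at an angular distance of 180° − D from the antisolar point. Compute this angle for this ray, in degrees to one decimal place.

sin r = sin 48.6° / 1.333 = 0.7501/1.333 = 0.5627; r = 34.24°.
D = 2·48.6° − 4·34.24° + 180° = 97.20° − 136.98° + 180° = 140.22°.
Angle from antisolar point = 180° − D = 39.78°.

39.8°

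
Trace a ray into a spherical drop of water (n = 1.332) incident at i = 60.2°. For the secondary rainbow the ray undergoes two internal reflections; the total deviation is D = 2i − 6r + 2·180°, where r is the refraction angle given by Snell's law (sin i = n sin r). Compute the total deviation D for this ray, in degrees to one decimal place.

236.5°

sin r = sin 60.2° / 1.332 = 0.8678/1.332 = 0.6515; r = 40.65°.
D = 2·60.2° − 6·40.65° + 2·180° = 120.40° − 243.92° + 360° = 236.48°.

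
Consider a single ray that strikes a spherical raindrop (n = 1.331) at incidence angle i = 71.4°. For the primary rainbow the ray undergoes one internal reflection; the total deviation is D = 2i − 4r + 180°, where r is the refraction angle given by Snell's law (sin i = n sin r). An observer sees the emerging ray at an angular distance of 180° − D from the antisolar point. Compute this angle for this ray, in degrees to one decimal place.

38.8°

sin r = sin 71.4° / 1.331 = 0.9478/1.331 = 0.7121; r = 45.40°.
D = 2·71.4° − 4·45.40° + 180° = 142.80° − 181.62° + 180° = 141.18°.
Angle from antisolar point = 180° − D = 38.82°.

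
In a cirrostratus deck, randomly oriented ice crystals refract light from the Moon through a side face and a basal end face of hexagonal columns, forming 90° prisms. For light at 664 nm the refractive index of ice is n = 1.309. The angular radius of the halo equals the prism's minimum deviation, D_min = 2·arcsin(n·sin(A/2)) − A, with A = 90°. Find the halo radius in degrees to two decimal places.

n·sin(A/2) = 1.309 × sin 45° = 1.309 × 0.7071 = 0.9256.
D_min = 2·arcsin(0.9256) − 90° = 2 × 67.759° − 90° = 45.519°.

45.52°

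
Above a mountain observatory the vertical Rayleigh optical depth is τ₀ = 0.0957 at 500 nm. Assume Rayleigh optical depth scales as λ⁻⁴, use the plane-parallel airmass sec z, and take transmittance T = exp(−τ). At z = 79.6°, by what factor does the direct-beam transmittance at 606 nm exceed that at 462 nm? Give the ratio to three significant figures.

Airmass: sec 79.6° = 5.5396.
τ(606 nm) = 0.0957 × (500/606)⁴ × 5.5396 = 0.0957 × 0.4634 × 5.5396 = 0.2457.
τ(462 nm) = 0.0957 × (500/462)⁴ × 5.5396 = 0.0957 × 1.3719 × 5.5396 = 0.7273.
T(606)/T(462) = exp(τ_B − τ_A) = exp(0.4816) = 1.6187.

1.62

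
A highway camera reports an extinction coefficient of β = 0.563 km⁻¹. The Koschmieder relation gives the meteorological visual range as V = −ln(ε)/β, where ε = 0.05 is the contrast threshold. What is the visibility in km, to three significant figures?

V = −ln(0.05) / 0.563 = 2.996 / 0.563 = 5.3210 km.

5.32 km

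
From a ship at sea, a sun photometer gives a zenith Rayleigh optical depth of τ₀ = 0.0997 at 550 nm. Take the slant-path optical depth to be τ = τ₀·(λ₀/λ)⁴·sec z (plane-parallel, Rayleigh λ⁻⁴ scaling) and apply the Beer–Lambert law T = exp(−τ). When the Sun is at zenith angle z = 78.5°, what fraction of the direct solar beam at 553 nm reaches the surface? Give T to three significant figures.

sec 78.5° = 5.0159.
τ = 0.0997 × (550/553)⁴ × 5.0159 = 0.0997 × 0.9785 × 5.0159 = 0.4893.
T = exp(−0.4893) = 0.6130.

0.613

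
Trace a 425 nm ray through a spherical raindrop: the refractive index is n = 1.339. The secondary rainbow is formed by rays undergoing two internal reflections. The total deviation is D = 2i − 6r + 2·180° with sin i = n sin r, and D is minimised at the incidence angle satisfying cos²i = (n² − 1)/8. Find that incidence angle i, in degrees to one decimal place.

71.6°

cos²i = (1.339² − 1)/8 = (1.79292 − 1)/8 = 0.09912.
cos i = 0.31483, so i = 71.650°.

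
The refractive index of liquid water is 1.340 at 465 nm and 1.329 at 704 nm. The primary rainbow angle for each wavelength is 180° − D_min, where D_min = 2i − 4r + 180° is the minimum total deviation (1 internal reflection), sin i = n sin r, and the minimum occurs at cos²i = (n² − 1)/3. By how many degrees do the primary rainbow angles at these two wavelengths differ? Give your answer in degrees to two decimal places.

At 465 nm (n = 1.340): cos²i = 0.26520 → i = 59.004°, r = 39.770°, D_min = 138.929°, rainbow angle = 41.071°.
At 704 nm (n = 1.329): cos²i = 0.25541 → i = 59.643°, r = 40.487°, D_min = 137.337°, rainbow angle = 42.663°.
Angular width = |41.071° − 42.663°| = 1.592°.

1.59°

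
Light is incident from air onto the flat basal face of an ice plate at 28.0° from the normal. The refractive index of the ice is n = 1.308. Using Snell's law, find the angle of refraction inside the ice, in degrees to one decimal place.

Snell: sin θ_r = sin θ_i / n = sin 28.0° / 1.308 = 0.4695 / 1.308 = 0.3589.
θ_r = arcsin(0.3589) = 21.03°.

21.0°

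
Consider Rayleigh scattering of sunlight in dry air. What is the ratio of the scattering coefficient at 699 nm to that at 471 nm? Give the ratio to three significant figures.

Rayleigh scattering ∝ λ⁻⁴, so the ratio of coefficients is the inverse fourth power of the wavelength ratio.
σ(699)/σ(471) = (471/699)⁴ = (0.6738)⁴ = 0.2061.

0.206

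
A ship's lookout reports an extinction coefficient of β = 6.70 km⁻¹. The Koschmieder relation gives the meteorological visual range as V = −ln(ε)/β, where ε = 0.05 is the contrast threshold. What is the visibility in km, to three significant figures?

0.447 km

V = −ln(0.05) / 6.70 = 2.996 / 6.70 = 0.4471 km.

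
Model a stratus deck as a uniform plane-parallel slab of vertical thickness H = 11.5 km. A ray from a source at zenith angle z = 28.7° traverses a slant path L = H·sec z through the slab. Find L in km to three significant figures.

13.1 km

sec z = 1/cos 28.7° = 1.1401.
L = 11.5 × 1.1401 = 13.111 km.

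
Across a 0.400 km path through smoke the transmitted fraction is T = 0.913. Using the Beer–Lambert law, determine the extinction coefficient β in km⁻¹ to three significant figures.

0.228 km⁻¹

Beer–Lambert: T = exp(−βL) ⇒ β = −ln(T)/L = −ln(0.913)/0.400 = 0.0910/0.400 = 0.2275 km⁻¹.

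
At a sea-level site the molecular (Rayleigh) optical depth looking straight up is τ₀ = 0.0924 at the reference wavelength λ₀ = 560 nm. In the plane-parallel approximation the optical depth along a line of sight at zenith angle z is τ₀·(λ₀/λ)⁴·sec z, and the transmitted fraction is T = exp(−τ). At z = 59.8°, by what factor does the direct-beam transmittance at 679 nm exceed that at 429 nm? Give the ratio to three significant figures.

Airmass: sec 59.8° = 1.9880.
τ(679 nm) = 0.0924 × (560/679)⁴ × 1.9880 = 0.0924 × 0.4627 × 1.9880 = 0.0850.
τ(429 nm) = 0.0924 × (560/429)⁴ × 1.9880 = 0.0924 × 2.9035 × 1.9880 = 0.5333.
T(679)/T(429) = exp(τ_B − τ_A) = exp(0.4484) = 1.5657.

1.57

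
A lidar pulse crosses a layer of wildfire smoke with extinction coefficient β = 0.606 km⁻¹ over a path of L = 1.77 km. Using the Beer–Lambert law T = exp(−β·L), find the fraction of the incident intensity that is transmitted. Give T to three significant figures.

τ = β·L = 0.606 × 1.77 = 1.0726.
T = exp(−1.0726) = 0.3421.

0.342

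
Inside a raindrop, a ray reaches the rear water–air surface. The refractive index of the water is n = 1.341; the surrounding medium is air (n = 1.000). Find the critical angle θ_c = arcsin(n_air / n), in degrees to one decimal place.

48.2°

sin θ_c = n_air / n = 1.000 / 1.341 = 0.7457.
θ_c = arcsin(0.7457) = 48.22°.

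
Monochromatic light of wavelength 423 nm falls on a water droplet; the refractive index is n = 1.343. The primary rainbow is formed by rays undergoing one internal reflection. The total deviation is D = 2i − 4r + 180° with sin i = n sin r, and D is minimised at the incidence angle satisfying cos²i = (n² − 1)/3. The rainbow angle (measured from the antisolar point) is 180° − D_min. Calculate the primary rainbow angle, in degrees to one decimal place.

40.6°

cos²i = (1.80365 − 1)/3 = 0.26788; i = arccos(0.51757) = 58.830°.
sin r = sin 58.830°/1.343 = 0.63711; r = 39.577°.
D_min = 2·58.830° − 4·39.577° + 180° = 139.354°.
Rainbow angle = 180° − D_min = 40.646°.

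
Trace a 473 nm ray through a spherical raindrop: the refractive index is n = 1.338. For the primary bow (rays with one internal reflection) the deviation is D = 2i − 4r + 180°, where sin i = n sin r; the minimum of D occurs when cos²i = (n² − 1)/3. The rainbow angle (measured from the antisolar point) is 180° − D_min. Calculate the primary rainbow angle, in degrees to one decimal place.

41.4°

cos²i = (1.79024 − 1)/3 = 0.26341; i = arccos(0.51324) = 59.120°.
sin r = sin 59.120°/1.338 = 0.64144; r = 39.899°.
D_min = 2·59.120° − 4·39.899° + 180° = 138.643°.
Rainbow angle = 180° − D_min = 41.357°.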